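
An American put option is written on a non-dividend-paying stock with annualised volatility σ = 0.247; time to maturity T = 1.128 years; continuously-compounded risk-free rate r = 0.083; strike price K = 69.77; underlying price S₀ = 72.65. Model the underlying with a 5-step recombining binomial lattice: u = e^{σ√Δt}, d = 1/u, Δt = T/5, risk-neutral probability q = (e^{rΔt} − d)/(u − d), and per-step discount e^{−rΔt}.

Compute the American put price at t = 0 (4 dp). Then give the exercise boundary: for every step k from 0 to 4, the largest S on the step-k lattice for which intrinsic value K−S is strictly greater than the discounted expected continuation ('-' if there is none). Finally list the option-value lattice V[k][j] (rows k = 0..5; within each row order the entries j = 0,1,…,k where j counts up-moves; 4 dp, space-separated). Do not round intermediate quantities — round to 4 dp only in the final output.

params: Δt=0.22560 u=1.12448 d=0.88930 q=0.55107 e^(-rΔt)=0.98145
t_5 payoffs: 29.3607 18.6744 5.1622 0.0000 0.0000 0.0000
t_4: node(4,0) S=45.4394 payoff=24.3306 vs cont=23.0363 → 24.3306 [stop]  node(4,1) S=57.4558 payoff=12.3142 vs cont=11.0199 → 12.3142 [stop]  node(4,2) S=72.6500 payoff=0.0000 vs cont=2.2745 → 2.2745 [wait]  node(4,3) S=91.8623 payoff=0.0000 vs cont=0.0000 → 0.0000 [wait]  node(4,4) S=116.1552 payoff=0.0000 vs cont=0.0000 → 0.0000 [wait]  ⇒ S*(4)=57.4558
t_3: node(3,0) S=51.0956 payoff=18.6744 vs cont=17.3802 → 18.6744 [stop]  node(3,1) S=64.6078 payoff=5.1622 vs cont=6.6557 → 6.6557 [wait]  node(3,2) S=81.6933 payoff=0.0000 vs cont=1.0021 → 1.0021 [wait]  node(3,3) S=103.2971 payoff=0.0000 vs cont=0.0000 → 0.0000 [wait]  ⇒ S*(3)=51.0956
t_2: node(2,0) S=57.4558 payoff=12.3142 vs cont=11.8277 → 12.3142 [stop]  node(2,1) S=72.6500 payoff=0.0000 vs cont=3.4745 → 3.4745 [wait]  node(2,2) S=91.8623 payoff=0.0000 vs cont=0.4415 → 0.4415 [wait]  ⇒ S*(2)=57.4558
t_1: node(1,0) S=64.6078 payoff=5.1622 vs cont=7.3048 → 7.3048 [wait]  node(1,1) S=81.6933 payoff=0.0000 vs cont=1.7697 → 1.7697 [wait]  ⇒ S*(1)=-
t_0: node(0,0) S=72.6500 payoff=0.0000 vs cont=4.1756 → 4.1756 [wait]  ⇒ S*(0)=-

price = 4.1756
boundary = - - 57.4558 51.0956 57.4558
tree:
4.1756
7.3048 1.7697
12.3142 3.4745 0.4415
18.6744 6.6557 1.0021 0.0000
24.3306 12.3142 2.2745 0.0000 0.0000
29.3607 18.6744 5.1622 0.0000 0.0000 0.0000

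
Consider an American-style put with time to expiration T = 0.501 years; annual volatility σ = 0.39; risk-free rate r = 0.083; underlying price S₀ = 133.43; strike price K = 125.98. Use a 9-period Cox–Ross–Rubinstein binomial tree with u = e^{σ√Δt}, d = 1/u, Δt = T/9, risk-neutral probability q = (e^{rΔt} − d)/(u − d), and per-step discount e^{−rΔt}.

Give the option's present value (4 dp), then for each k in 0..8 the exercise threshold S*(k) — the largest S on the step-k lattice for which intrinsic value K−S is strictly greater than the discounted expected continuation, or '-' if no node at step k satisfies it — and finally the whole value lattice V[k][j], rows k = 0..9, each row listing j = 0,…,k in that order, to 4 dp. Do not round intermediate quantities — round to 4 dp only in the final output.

Δt=0.05567  u=1.09638  d=0.91209  q=0.50214  discount=0.99539
step 9 (expiry): payoffs max(K−S,0) = 67.6897 55.9120 41.7545 24.7364 4.2797 0.0000 0.0000 0.0000 0.0000 0.0000
step 8: (k=8,j=0): S=63.9084, (K−S)⁺=62.0716, hold=61.4909 ⇒ V=62.0716 exercise | (k=8,j=1): S=76.8213, (K−S)⁺=49.1587, hold=48.5779 ⇒ V=49.1587 exercise | (k=8,j=2): S=92.3434, (K−S)⁺=33.6366, hold=33.0559 ⇒ V=33.6366 exercise | (k=8,j=3): S=111.0017, (K−S)⁺=14.9783, hold=14.3976 ⇒ V=14.9783 exercise | (k=8,j=4): S=133.4300, (K−S)⁺=0.0000, hold=2.1209 ⇒ V=2.1209 continue | (k=8,j=5): S=160.3900, (K−S)⁺=0.0000, hold=0.0000 ⇒ V=0.0000 continue | (k=8,j=6): S=192.7974, (K−S)⁺=0.0000, hold=0.0000 ⇒ V=0.0000 continue | (k=8,j=7): S=231.7529, (K−S)⁺=0.0000, hold=0.0000 ⇒ V=0.0000 continue | (k=8,j=8): S=278.5794, (K−S)⁺=0.0000, hold=0.0000 ⇒ V=0.0000 continue  boundary S*=111.0017
step 7: (k=7,j=0): S=70.0680, (K−S)⁺=55.9120, hold=55.3312 ⇒ V=55.9120 exercise | (k=7,j=1): S=84.2255, (K−S)⁺=41.7545, hold=41.1737 ⇒ V=41.7545 exercise | (k=7,j=2): S=101.2436, (K−S)⁺=24.7364, hold=24.1557 ⇒ V=24.7364 exercise | (k=7,j=3): S=121.7003, (K−S)⁺=4.2797, hold=8.4828 ⇒ V=8.4828 continue | (k=7,j=4): S=146.2903, (K−S)⁺=0.0000, hold=1.0510 ⇒ V=1.0510 continue | (k=7,j=5): S=175.8488, (K−S)⁺=0.0000, hold=0.0000 ⇒ V=0.0000 continue | (k=7,j=6): S=211.3796, (K−S)⁺=0.0000, hold=0.0000 ⇒ V=0.0000 continue | (k=7,j=7): S=254.0897, (K−S)⁺=0.0000, hold=0.0000 ⇒ V=0.0000 continue  boundary S*=101.2436
step 6: (k=6,j=0): S=76.8213, (K−S)⁺=49.1587, hold=48.5779 ⇒ V=49.1587 exercise | (k=6,j=1): S=92.3434, (K−S)⁺=33.6366, hold=33.0559 ⇒ V=33.6366 exercise | (k=6,j=2): S=111.0017, (K−S)⁺=14.9783, hold=16.4984 ⇒ V=16.4984 continue | (k=6,j=3): S=133.4300, (K−S)⁺=0.0000, hold=4.7291 ⇒ V=4.7291 continue | (k=6,j=4): S=160.3900, (K−S)⁺=0.0000, hold=0.5209 ⇒ V=0.5209 continue | (k=6,j=5): S=192.7974, (K−S)⁺=0.0000, hold=0.0000 ⇒ V=0.0000 continue | (k=6,j=6): S=231.7529, (K−S)⁺=0.0000, hold=0.0000 ⇒ V=0.0000 continue  boundary S*=92.3434
step 5: (k=5,j=0): S=84.2255, (K−S)⁺=41.7545, hold=41.1737 ⇒ V=41.7545 exercise | (k=5,j=1): S=101.2436, (K−S)⁺=24.7364, hold=24.9154 ⇒ V=24.9154 continue | (k=5,j=2): S=121.7003, (K−S)⁺=4.2797, hold=10.5397 ⇒ V=10.5397 continue | (k=5,j=3): S=146.2903, (K−S)⁺=0.0000, hold=2.6039 ⇒ V=2.6039 continue | (k=5,j=4): S=175.8488, (K−S)⁺=0.0000, hold=0.2581 ⇒ V=0.2581 continue | (k=5,j=5): S=211.3796, (K−S)⁺=0.0000, hold=0.0000 ⇒ V=0.0000 continue  boundary S*=84.2255
step 4: (k=4,j=0): S=92.3434, (K−S)⁺=33.6366, hold=33.1454 ⇒ V=33.6366 exercise | (k=4,j=1): S=111.0017, (K−S)⁺=14.9783, hold=17.6152 ⇒ V=17.6152 continue | (k=4,j=2): S=133.4300, (K−S)⁺=0.0000, hold=6.5246 ⇒ V=6.5246 continue | (k=4,j=3): S=160.3900, (K−S)⁺=0.0000, hold=1.4194 ⇒ V=1.4194 continue | (k=4,j=4): S=192.7974, (K−S)⁺=0.0000, hold=0.1279 ⇒ V=0.1279 continue  boundary S*=92.3434
step 3: (k=3,j=0): S=101.2436, (K−S)⁺=24.7364, hold=25.4736 ⇒ V=25.4736 continue | (k=3,j=1): S=121.7003, (K−S)⁺=4.2797, hold=11.9906 ⇒ V=11.9906 continue | (k=3,j=2): S=146.2903, (K−S)⁺=0.0000, hold=3.9428 ⇒ V=3.9428 continue | (k=3,j=3): S=175.8488, (K−S)⁺=0.0000, hold=0.7673 ⇒ V=0.7673 continue  boundary S*=-
step 2: (k=2,j=0): S=111.0017, (K−S)⁺=14.9783, hold=18.6171 ⇒ V=18.6171 continue | (k=2,j=1): S=133.4300, (K−S)⁺=0.0000, hold=7.9129 ⇒ V=7.9129 continue | (k=2,j=2): S=160.3900, (K−S)⁺=0.0000, hold=2.3375 ⇒ V=2.3375 continue  boundary S*=-
step 1: (k=1,j=0): S=121.7003, (K−S)⁺=4.2797, hold=13.1810 ⇒ V=13.1810 continue | (k=1,j=1): S=146.2903, (K−S)⁺=0.0000, hold=5.0896 ⇒ V=5.0896 continue  boundary S*=-
step 0: (k=0,j=0): S=133.4300, (K−S)⁺=0.0000, hold=9.0760 ⇒ V=9.0760 continue  boundary S*=-

price = 9.0760
boundary = - - - - 92.3434 84.2255 92.3434 101.2436 111.0017
tree:
9.0760
13.1810 5.0896
18.6171 7.9129 2.3375
25.4736 11.9906 3.9428 0.7673
33.6366 17.6152 6.5246 1.4194 0.1279
41.7545 24.9154 10.5397 2.6039 0.2581 0.0000
49.1587 33.6366 16.4984 4.7291 0.5209 0.0000 0.0000
55.9120 41.7545 24.7364 8.4828 1.0510 0.0000 0.0000 0.0000
62.0716 49.1587 33.6366 14.9783 2.1209 0.0000 0.0000 0.0000 0.0000
67.6897 55.9120 41.7545 24.7364 4.2797 0.0000 0.0000 0.0000 0.0000 0.0000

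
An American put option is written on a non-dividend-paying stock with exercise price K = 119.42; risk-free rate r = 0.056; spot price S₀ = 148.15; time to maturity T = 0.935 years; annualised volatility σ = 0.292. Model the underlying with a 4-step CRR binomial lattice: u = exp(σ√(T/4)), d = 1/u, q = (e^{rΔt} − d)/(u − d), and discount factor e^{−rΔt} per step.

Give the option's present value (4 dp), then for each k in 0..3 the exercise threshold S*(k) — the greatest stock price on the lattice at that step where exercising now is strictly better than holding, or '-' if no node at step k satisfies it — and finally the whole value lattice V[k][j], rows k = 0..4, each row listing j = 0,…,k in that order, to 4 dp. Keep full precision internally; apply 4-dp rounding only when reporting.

price = 3.8271
boundary = - - - 96.9989
tree:
3.8271
7.0283 0.8657
12.6928 1.7948 0.0000
22.4211 3.7208 0.0000 0.0000
35.1923 7.7135 0.0000 0.0000 0.0000

params: Δt=0.23375 u=1.15163 d=0.86834 q=0.51128 e^(-rΔt)=0.98700
t_4 payoffs: 35.1923 7.7135 0.0000 0.0000 0.0000
t_3: node(3,0) S=96.9989 payoff=22.4211 vs cont=20.8681 → 22.4211 [stop]  node(3,1) S=128.6441 payoff=0.0000 vs cont=3.7208 → 3.7208 [wait]  node(3,2) S=170.6135 payoff=0.0000 vs cont=0.0000 → 0.0000 [wait]  node(3,3) S=226.2750 payoff=0.0000 vs cont=0.0000 → 0.0000 [wait]  ⇒ S*(3)=96.9989
t_2: node(2,0) S=111.7065 payoff=7.7135 vs cont=12.6928 → 12.6928 [wait]  node(2,1) S=148.1500 payoff=0.0000 vs cont=1.7948 → 1.7948 [wait]  node(2,2) S=196.4830 payoff=0.0000 vs cont=0.0000 → 0.0000 [wait]  ⇒ S*(2)=-
t_1: node(1,0) S=128.6441 payoff=0.0000 vs cont=7.0283 → 7.0283 [wait]  node(1,1) S=170.6135 payoff=0.0000 vs cont=0.8657 → 0.8657 [wait]  ⇒ S*(1)=-
t_0: node(0,0) S=148.1500 payoff=0.0000 vs cont=3.8271 → 3.8271 [wait]  ⇒ S*(0)=-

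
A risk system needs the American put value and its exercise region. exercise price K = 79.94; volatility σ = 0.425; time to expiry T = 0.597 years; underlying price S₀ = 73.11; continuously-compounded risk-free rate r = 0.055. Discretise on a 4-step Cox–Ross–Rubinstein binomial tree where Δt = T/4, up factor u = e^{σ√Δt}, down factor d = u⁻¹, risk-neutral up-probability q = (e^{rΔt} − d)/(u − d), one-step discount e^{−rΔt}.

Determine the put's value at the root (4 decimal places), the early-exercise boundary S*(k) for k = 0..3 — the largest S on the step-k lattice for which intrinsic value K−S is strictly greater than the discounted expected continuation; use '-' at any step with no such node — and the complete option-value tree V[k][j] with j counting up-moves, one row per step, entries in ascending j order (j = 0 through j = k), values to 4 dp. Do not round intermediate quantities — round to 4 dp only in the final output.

price = 12.8858
boundary = - - 52.6458 62.0398
tree:
12.8858
19.1711 6.4053
27.2942 10.8384 1.7887
35.2658 17.9002 3.4952 0.0000
42.0303 27.2942 6.8300 0.0000 0.0000

Δt=0.14925  u=1.17844  d=0.84858  q=0.48403  discount=0.99182
step 4 (expiry): payoffs max(K−S,0) = 42.0303 27.2942 6.8300 0.0000 0.0000
step 3: (k=3,j=0): S=44.6742, (K−S)⁺=35.2658, hold=34.6123 ⇒ V=35.2658 exercise | (k=3,j=1): S=62.0398, (K−S)⁺=17.9002, hold=17.2467 ⇒ V=17.9002 exercise | (k=3,j=2): S=86.1556, (K−S)⁺=0.0000, hold=3.4952 ⇒ V=3.4952 continue | (k=3,j=3): S=119.6457, (K−S)⁺=0.0000, hold=0.0000 ⇒ V=0.0000 continue  boundary S*=62.0398
step 2: (k=2,j=0): S=52.6458, (K−S)⁺=27.2942, hold=26.6407 ⇒ V=27.2942 exercise | (k=2,j=1): S=73.1100, (K−S)⁺=6.8300, hold=10.8384 ⇒ V=10.8384 continue | (k=2,j=2): S=101.5290, (K−S)⁺=0.0000, hold=1.7887 ⇒ V=1.7887 continue  boundary S*=52.6458
step 1: (k=1,j=0): S=62.0398, (K−S)⁺=17.9002, hold=19.1711 ⇒ V=19.1711 continue | (k=1,j=1): S=86.1556, (K−S)⁺=0.0000, hold=6.4053 ⇒ V=6.4053 continue  boundary S*=-
step 0: (k=0,j=0): S=73.1100, (K−S)⁺=6.8300, hold=12.8858 ⇒ V=12.8858 continue  boundary S*=-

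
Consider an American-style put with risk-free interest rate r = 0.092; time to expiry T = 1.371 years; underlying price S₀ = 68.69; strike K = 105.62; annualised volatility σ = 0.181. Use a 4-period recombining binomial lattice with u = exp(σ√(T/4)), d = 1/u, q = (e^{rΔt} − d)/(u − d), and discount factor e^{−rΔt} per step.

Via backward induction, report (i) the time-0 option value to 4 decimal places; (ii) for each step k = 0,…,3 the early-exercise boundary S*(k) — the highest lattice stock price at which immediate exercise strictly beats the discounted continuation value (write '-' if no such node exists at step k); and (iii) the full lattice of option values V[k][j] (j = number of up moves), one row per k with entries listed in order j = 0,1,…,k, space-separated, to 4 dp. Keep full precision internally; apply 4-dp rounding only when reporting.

price = 36.9300
boundary = 68.6900 76.3685 84.9053 94.3963
tree:
36.9300
43.8364 29.2515
50.0485 36.9300 20.7147
55.6359 43.8364 29.2515 11.2237
60.6615 50.0485 36.9300 20.7147 0.6716

Δt=0.34275  u=1.11178  d=0.89946  q=0.62441  discount=0.96896
step 4 (expiry): payoffs max(K−S,0) = 60.6615 50.0485 36.9300 20.7147 0.6716
step 3: (k=3,j=0): S=49.9841, (K−S)⁺=55.6359, hold=52.3573 ⇒ V=55.6359 exercise | (k=3,j=1): S=61.7836, (K−S)⁺=43.8364, hold=40.5579 ⇒ V=43.8364 exercise | (k=3,j=2): S=76.3685, (K−S)⁺=29.2515, hold=25.9730 ⇒ V=29.2515 exercise | (k=3,j=3): S=94.3963, (K−S)⁺=11.2237, hold=7.9451 ⇒ V=11.2237 exercise  boundary S*=94.3963
step 2: (k=2,j=0): S=55.5715, (K−S)⁺=50.0485, hold=46.7699 ⇒ V=50.0485 exercise | (k=2,j=1): S=68.6900, (K−S)⁺=36.9300, hold=33.6514 ⇒ V=36.9300 exercise | (k=2,j=2): S=84.9053, (K−S)⁺=20.7147, hold=17.4362 ⇒ V=20.7147 exercise  boundary S*=84.9053
step 1: (k=1,j=0): S=61.7836, (K−S)⁺=43.8364, hold=40.5579 ⇒ V=43.8364 exercise | (k=1,j=1): S=76.3685, (K−S)⁺=29.2515, hold=25.9730 ⇒ V=29.2515 exercise  boundary S*=76.3685
step 0: (k=0,j=0): S=68.6900, (K−S)⁺=36.9300, hold=33.6514 ⇒ V=36.9300 exercise  boundary S*=68.6900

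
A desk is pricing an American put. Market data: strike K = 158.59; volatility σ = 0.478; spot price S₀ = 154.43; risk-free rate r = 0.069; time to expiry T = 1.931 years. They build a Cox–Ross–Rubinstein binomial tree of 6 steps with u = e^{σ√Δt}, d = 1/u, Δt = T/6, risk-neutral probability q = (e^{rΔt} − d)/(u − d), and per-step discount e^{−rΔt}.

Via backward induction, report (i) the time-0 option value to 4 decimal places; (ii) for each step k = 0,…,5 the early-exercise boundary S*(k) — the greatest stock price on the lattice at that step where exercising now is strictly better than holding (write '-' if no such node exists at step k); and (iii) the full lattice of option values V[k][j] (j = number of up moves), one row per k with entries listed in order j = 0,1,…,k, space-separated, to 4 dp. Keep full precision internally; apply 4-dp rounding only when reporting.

price = 33.4314
boundary = - - 89.7833 68.4585 89.7833 117.7507
tree:
33.4314
48.8522 17.8713
68.8067 28.9826 6.3647
90.1315 45.6281 11.8498 0.5679
106.3914 68.8067 22.0209 1.1030 0.0000
118.7893 90.1315 40.8393 2.1421 0.0000 0.0000
128.2425 106.3914 68.8067 4.1600 0.0000 0.0000 0.0000

Δt=0.32183  u=1.31150  d=0.76249  q=0.47352  discount=0.97804
step 6 (expiry): payoffs max(K−S,0) = 128.2425 106.3914 68.8067 4.1600 0.0000 0.0000 0.0000
step 5: (k=5,j=0): S=39.8007, (K−S)⁺=118.7893, hold=115.3064 ⇒ V=118.7893 exercise | (k=5,j=1): S=68.4585, (K−S)⁺=90.1315, hold=86.6486 ⇒ V=90.1315 exercise | (k=5,j=2): S=117.7507, (K−S)⁺=40.8393, hold=37.3564 ⇒ V=40.8393 exercise | (k=5,j=3): S=202.5349, (K−S)⁺=0.0000, hold=2.1421 ⇒ V=2.1421 continue | (k=5,j=4): S=348.3662, (K−S)⁺=0.0000, hold=0.0000 ⇒ V=0.0000 continue | (k=5,j=5): S=599.2006, (K−S)⁺=0.0000, hold=0.0000 ⇒ V=0.0000 continue  boundary S*=117.7507
step 4: (k=4,j=0): S=52.1986, (K−S)⁺=106.3914, hold=102.9084 ⇒ V=106.3914 exercise | (k=4,j=1): S=89.7833, (K−S)⁺=68.8067, hold=65.3238 ⇒ V=68.8067 exercise | (k=4,j=2): S=154.4300, (K−S)⁺=4.1600, hold=22.0209 ⇒ V=22.0209 continue | (k=4,j=3): S=265.6244, (K−S)⁺=0.0000, hold=1.1030 ⇒ V=1.1030 continue | (k=4,j=4): S=456.8821, (K−S)⁺=0.0000, hold=0.0000 ⇒ V=0.0000 continue  boundary S*=89.7833
step 3: (k=3,j=0): S=68.4585, (K−S)⁺=90.1315, hold=86.6486 ⇒ V=90.1315 exercise | (k=3,j=1): S=117.7507, (K−S)⁺=40.8393, hold=45.6281 ⇒ V=45.6281 continue | (k=3,j=2): S=202.5349, (K−S)⁺=0.0000, hold=11.8498 ⇒ V=11.8498 continue | (k=3,j=3): S=348.3662, (K−S)⁺=0.0000, hold=0.5679 ⇒ V=0.5679 continue  boundary S*=68.4585
step 2: (k=2,j=0): S=89.7833, (K−S)⁺=68.8067, hold=67.5416 ⇒ V=68.8067 exercise | (k=2,j=1): S=154.4300, (K−S)⁺=4.1600, hold=28.9826 ⇒ V=28.9826 continue | (k=2,j=2): S=265.6244, (K−S)⁺=0.0000, hold=6.3647 ⇒ V=6.3647 continue  boundary S*=89.7833
step 1: (k=1,j=0): S=117.7507, (K−S)⁺=40.8393, hold=48.8522 ⇒ V=48.8522 continue | (k=1,j=1): S=202.5349, (K−S)⁺=0.0000, hold=17.8713 ⇒ V=17.8713 continue  boundary S*=-
step 0: (k=0,j=0): S=154.4300, (K−S)⁺=4.1600, hold=33.4314 ⇒ V=33.4314 continue  boundary S*=-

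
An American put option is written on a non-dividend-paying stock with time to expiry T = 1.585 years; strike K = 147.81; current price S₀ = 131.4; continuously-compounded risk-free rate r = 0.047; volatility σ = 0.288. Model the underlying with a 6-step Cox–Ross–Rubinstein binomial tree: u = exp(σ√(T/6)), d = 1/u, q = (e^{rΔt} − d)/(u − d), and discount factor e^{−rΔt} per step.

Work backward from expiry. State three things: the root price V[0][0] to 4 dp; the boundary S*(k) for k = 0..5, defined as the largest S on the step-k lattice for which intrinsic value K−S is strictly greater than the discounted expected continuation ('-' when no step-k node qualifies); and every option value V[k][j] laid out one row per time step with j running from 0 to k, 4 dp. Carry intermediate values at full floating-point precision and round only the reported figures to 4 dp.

price = 24.9532
boundary = - - 97.7290 84.2825 97.7290 113.3208
tree:
24.9532
36.0096 14.7375
50.0810 23.1134 6.8955
63.5275 34.8851 12.1516 1.9163
75.1238 50.0810 20.8593 3.9205 0.0000
85.1247 63.5275 34.4892 8.0210 0.0000 0.0000
93.7495 75.1238 50.0810 16.4100 0.0000 0.0000 0.0000

params: Δt=0.26417 u=1.15954 d=0.86241 q=0.50511 e^(-rΔt)=0.98766
t_6 payoffs: 93.7495 75.1238 50.0810 16.4100 0.0000 0.0000 0.0000
t_5: node(5,0) S=62.6853 payoff=85.1247 vs cont=83.3008 → 85.1247 [stop]  node(5,1) S=84.2825 payoff=63.5275 vs cont=61.7036 → 63.5275 [stop]  node(5,2) S=113.3208 payoff=34.4892 vs cont=32.6654 → 34.4892 [stop]  node(5,3) S=152.3636 payoff=0.0000 vs cont=8.0210 → 8.0210 [wait]  node(5,4) S=204.8581 payoff=0.0000 vs cont=0.0000 → 0.0000 [wait]  node(5,5) S=275.4387 payoff=0.0000 vs cont=0.0000 → 0.0000 [wait]  ⇒ S*(5)=113.3208
t_4: node(4,0) S=72.6862 payoff=75.1238 vs cont=73.3000 → 75.1238 [stop]  node(4,1) S=97.7290 payoff=50.0810 vs cont=48.2571 → 50.0810 [stop]  node(4,2) S=131.4000 payoff=16.4100 vs cont=20.8593 → 20.8593 [wait]  node(4,3) S=176.6718 payoff=0.0000 vs cont=3.9205 → 3.9205 [wait]  node(4,4) S=237.5412 payoff=0.0000 vs cont=0.0000 → 0.0000 [wait]  ⇒ S*(4)=97.7290
t_3: node(3,0) S=84.2825 payoff=63.5275 vs cont=61.7036 → 63.5275 [stop]  node(3,1) S=113.3208 payoff=34.4892 vs cont=34.8851 → 34.8851 [wait]  node(3,2) S=152.3636 payoff=0.0000 vs cont=12.1516 → 12.1516 [wait]  node(3,3) S=204.8581 payoff=0.0000 vs cont=1.9163 → 1.9163 [wait]  ⇒ S*(3)=84.2825
t_2: node(2,0) S=97.7290 payoff=50.0810 vs cont=48.4546 → 50.0810 [stop]  node(2,1) S=131.4000 payoff=16.4100 vs cont=23.1134 → 23.1134 [wait]  node(2,2) S=176.6718 payoff=0.0000 vs cont=6.8955 → 6.8955 [wait]  ⇒ S*(2)=97.7290
t_1: node(1,0) S=113.3208 payoff=34.4892 vs cont=36.0096 → 36.0096 [wait]  node(1,1) S=152.3636 payoff=0.0000 vs cont=14.7375 → 14.7375 [wait]  ⇒ S*(1)=-
t_0: node(0,0) S=131.4000 payoff=16.4100 vs cont=24.9532 → 24.9532 [wait]  ⇒ S*(0)=-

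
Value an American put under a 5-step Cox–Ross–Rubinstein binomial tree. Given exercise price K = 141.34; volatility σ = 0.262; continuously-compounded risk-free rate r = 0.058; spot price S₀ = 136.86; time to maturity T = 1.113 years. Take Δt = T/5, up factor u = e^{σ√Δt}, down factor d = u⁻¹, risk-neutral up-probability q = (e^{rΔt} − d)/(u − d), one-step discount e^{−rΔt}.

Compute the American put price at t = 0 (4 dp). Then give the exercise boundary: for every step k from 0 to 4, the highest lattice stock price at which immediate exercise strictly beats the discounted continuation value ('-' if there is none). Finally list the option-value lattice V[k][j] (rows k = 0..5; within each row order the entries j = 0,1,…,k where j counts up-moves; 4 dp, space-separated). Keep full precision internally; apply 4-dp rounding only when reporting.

price = 14.2723
boundary = - - 106.8828 94.4546 106.8828
tree:
14.2723
22.6435 6.9489
34.4572 12.3707 2.1486
46.8854 21.2334 4.5492 0.0000
57.8684 34.4572 9.6320 0.0000 0.0000
67.5743 46.8854 20.3938 0.0000 0.0000 0.0000

Δt=0.22260  u=1.13158  d=0.88372  q=0.52156  discount=0.98717
step 5 (expiry): payoffs max(K−S,0) = 67.5743 46.8854 20.3938 0.0000 0.0000 0.0000
step 4: (k=4,j=0): S=83.4716, (K−S)⁺=57.8684, hold=56.0553 ⇒ V=57.8684 exercise | (k=4,j=1): S=106.8828, (K−S)⁺=34.4572, hold=32.6441 ⇒ V=34.4572 exercise | (k=4,j=2): S=136.8600, (K−S)⁺=4.4800, hold=9.6320 ⇒ V=9.6320 continue | (k=4,j=3): S=175.2449, (K−S)⁺=0.0000, hold=0.0000 ⇒ V=0.0000 continue | (k=4,j=4): S=224.3955, (K−S)⁺=0.0000, hold=0.0000 ⇒ V=0.0000 continue  boundary S*=106.8828
step 3: (k=3,j=0): S=94.4546, (K−S)⁺=46.8854, hold=45.0723 ⇒ V=46.8854 exercise | (k=3,j=1): S=120.9462, (K−S)⁺=20.3938, hold=21.2334 ⇒ V=21.2334 continue | (k=3,j=2): S=154.8677, (K−S)⁺=0.0000, hold=4.5492 ⇒ V=4.5492 continue | (k=3,j=3): S=198.3032, (K−S)⁺=0.0000, hold=0.0000 ⇒ V=0.0000 continue  boundary S*=94.4546
step 2: (k=2,j=0): S=106.8828, (K−S)⁺=34.4572, hold=33.0764 ⇒ V=34.4572 exercise | (k=2,j=1): S=136.8600, (K−S)⁺=4.4800, hold=12.3707 ⇒ V=12.3707 continue | (k=2,j=2): S=175.2449, (K−S)⁺=0.0000, hold=2.1486 ⇒ V=2.1486 continue  boundary S*=106.8828
step 1: (k=1,j=0): S=120.9462, (K−S)⁺=20.3938, hold=22.6435 ⇒ V=22.6435 continue | (k=1,j=1): S=154.8677, (K−S)⁺=0.0000, hold=6.9489 ⇒ V=6.9489 continue  boundary S*=-
step 0: (k=0,j=0): S=136.8600, (K−S)⁺=4.4800, hold=14.2723 ⇒ V=14.2723 continue  boundary S*=-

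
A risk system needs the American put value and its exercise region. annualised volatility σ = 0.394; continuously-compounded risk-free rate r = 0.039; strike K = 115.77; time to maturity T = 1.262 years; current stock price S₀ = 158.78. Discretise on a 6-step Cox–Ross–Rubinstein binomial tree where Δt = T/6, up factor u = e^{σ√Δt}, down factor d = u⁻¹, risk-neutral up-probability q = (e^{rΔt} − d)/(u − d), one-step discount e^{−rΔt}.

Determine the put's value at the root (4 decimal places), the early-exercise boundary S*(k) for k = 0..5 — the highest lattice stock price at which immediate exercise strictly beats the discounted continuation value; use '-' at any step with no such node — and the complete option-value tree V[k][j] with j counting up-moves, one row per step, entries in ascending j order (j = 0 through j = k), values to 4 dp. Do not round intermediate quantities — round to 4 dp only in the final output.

price = 6.8210
boundary = - - - - 77.0714 92.3356
tree:
6.8210
10.9784 2.3916
17.2787 4.2768 0.3709
26.4005 7.5999 0.7159 0.0000
38.6986 13.4051 1.3817 0.0000 0.0000
51.4394 23.4344 2.6669 0.0000 0.0000 0.0000
62.0740 38.6986 5.1472 0.0000 0.0000 0.0000 0.0000

Δt=0.21033, u=1.19805, d=0.83469, q=0.47762, disc=e^(-rΔt)=0.99183
k=6 terminal: V=max(K-S,0) → 62.0740 38.6986 5.1472 0.0000 0.0000 0.0000 0.0000
k=5: j=0 S=64.3306 intr=51.4394 cont=50.4936 V=51.4394[EX]; j=1 S=92.3356 intr=23.4344 cont=22.4887 V=23.4344[EX]; j=2 S=132.5318 intr=0.0000 cont=2.6669 V=2.6669[hold]; j=3 S=190.2267 intr=0.0000 cont=0.0000 V=0.0000[hold]; j=4 S=273.0377 intr=0.0000 cont=0.0000 V=0.0000[hold]; j=5 S=391.8986 intr=0.0000 cont=0.0000 V=0.0000[hold]  S*(5)=92.3356
k=4: j=0 S=77.0714 intr=38.6986 cont=37.7528 V=38.6986[EX]; j=1 S=110.6228 intr=5.1472 cont=13.4051 V=13.4051[hold]; j=2 S=158.7800 intr=0.0000 cont=1.3817 V=1.3817[hold]; j=3 S=227.9014 intr=0.0000 cont=0.0000 V=0.0000[hold]; j=4 S=327.1133 intr=0.0000 cont=0.0000 V=0.0000[hold]  S*(4)=77.0714
k=3: j=0 S=92.3356 intr=23.4344 cont=26.4005 V=26.4005[hold]; j=1 S=132.5318 intr=0.0000 cont=7.5999 V=7.5999[hold]; j=2 S=190.2267 intr=0.0000 cont=0.7159 V=0.7159[hold]; j=3 S=273.0377 intr=0.0000 cont=0.0000 V=0.0000[hold]  S*(3)=-
k=2: j=0 S=110.6228 intr=5.1472 cont=17.2787 V=17.2787[hold]; j=1 S=158.7800 intr=0.0000 cont=4.2768 V=4.2768[hold]; j=2 S=227.9014 intr=0.0000 cont=0.3709 V=0.3709[hold]  S*(2)=-
k=1: j=0 S=132.5318 intr=0.0000 cont=10.9784 V=10.9784[hold]; j=1 S=190.2267 intr=0.0000 cont=2.3916 V=2.3916[hold]  S*(1)=-
k=0: j=0 S=158.7800 intr=0.0000 cont=6.8210 V=6.8210[hold]  S*(0)=-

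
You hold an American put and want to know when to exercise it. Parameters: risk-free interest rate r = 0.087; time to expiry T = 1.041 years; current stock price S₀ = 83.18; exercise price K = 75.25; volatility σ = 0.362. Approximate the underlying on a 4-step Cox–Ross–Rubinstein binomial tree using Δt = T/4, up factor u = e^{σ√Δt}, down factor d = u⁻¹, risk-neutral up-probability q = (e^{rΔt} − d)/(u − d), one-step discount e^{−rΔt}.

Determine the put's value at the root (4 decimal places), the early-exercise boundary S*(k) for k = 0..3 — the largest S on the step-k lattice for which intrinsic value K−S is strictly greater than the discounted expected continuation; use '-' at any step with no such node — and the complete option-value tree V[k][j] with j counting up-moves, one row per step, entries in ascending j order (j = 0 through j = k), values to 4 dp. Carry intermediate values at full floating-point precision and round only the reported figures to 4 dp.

params: Δt=0.26025 u=1.20283 d=0.83138 q=0.51561 e^(-rΔt)=0.97761
t_4 payoffs: 35.5118 17.7572 0.0000 0.0000 0.0000
t_3: node(3,0) S=47.7982 payoff=27.4518 vs cont=25.7672 → 27.4518 [stop]  node(3,1) S=69.1538 payoff=6.0962 vs cont=8.4088 → 8.4088 [wait]  node(3,2) S=100.0510 payoff=0.0000 vs cont=0.0000 → 0.0000 [wait]  node(3,3) S=144.7527 payoff=0.0000 vs cont=0.0000 → 0.0000 [wait]  ⇒ S*(3)=47.7982
t_2: node(2,0) S=57.4928 payoff=17.7572 vs cont=17.2382 → 17.7572 [stop]  node(2,1) S=83.1800 payoff=0.0000 vs cont=3.9819 → 3.9819 [wait]  node(2,2) S=120.3439 payoff=0.0000 vs cont=0.0000 → 0.0000 [wait]  ⇒ S*(2)=57.4928
t_1: node(1,0) S=69.1538 payoff=6.0962 vs cont=10.4159 → 10.4159 [wait]  node(1,1) S=100.0510 payoff=0.0000 vs cont=1.8856 → 1.8856 [wait]  ⇒ S*(1)=-
t_0: node(0,0) S=83.1800 payoff=0.0000 vs cont=5.8829 → 5.8829 [wait]  ⇒ S*(0)=-

price = 5.8829
boundary = - - 57.4928 47.7982
tree:
5.8829
10.4159 1.8856
17.7572 3.9819 0.0000
27.4518 8.4088 0.0000 0.0000
35.5118 17.7572 0.0000 0.0000 0.0000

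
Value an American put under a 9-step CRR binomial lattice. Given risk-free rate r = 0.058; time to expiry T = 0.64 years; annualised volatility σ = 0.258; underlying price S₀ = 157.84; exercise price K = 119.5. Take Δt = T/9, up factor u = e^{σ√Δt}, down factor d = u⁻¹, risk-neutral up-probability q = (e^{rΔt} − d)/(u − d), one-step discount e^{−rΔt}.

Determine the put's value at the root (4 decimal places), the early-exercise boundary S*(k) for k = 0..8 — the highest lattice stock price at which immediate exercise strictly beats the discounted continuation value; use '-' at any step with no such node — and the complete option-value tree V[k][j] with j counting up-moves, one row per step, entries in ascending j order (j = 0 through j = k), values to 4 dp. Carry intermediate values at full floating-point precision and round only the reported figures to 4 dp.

price = 0.8308
boundary = - - - - - - - 97.5126 104.4577
tree:
0.8308
1.4312 0.2672
2.4234 0.5001 0.0481
4.0198 0.9263 0.0992 0.0000
6.5021 1.6941 0.2044 0.0000 0.0000
10.1928 3.0483 0.4213 0.0000 0.0000 0.0000
15.3571 5.3689 0.8683 0.0000 0.0000 0.0000 0.0000
21.9874 9.1820 1.7896 0.0000 0.0000 0.0000 0.0000 0.0000
28.4707 15.0423 3.6886 0.0000 0.0000 0.0000 0.0000 0.0000 0.0000
34.5229 21.9874 7.6027 0.0000 0.0000 0.0000 0.0000 0.0000 0.0000 0.0000

params: Δt=0.07111 u=1.07122 d=0.93351 q=0.51282 e^(-rΔt)=0.99588
t_9 payoffs: 34.5229 21.9874 7.6027 0.0000 0.0000 0.0000 0.0000 0.0000 0.0000 0.0000
t_8: node(8,0) S=91.0293 payoff=28.4707 vs cont=27.9788 → 28.4707 [stop]  node(8,1) S=104.4577 payoff=15.0423 vs cont=14.5505 → 15.0423 [stop]  node(8,2) S=119.8669 payoff=0.0000 vs cont=3.6886 → 3.6886 [wait]  node(8,3) S=137.5492 payoff=0.0000 vs cont=0.0000 → 0.0000 [wait]  node(8,4) S=157.8400 payoff=0.0000 vs cont=0.0000 → 0.0000 [wait]  node(8,5) S=181.1240 payoff=0.0000 vs cont=0.0000 → 0.0000 [wait]  node(8,6) S=207.8428 payoff=0.0000 vs cont=0.0000 → 0.0000 [wait]  node(8,7) S=238.5030 payoff=0.0000 vs cont=0.0000 → 0.0000 [wait]  node(8,8) S=273.6861 payoff=0.0000 vs cont=0.0000 → 0.0000 [wait]  ⇒ S*(8)=104.4577
t_7: node(7,0) S=97.5126 payoff=21.9874 vs cont=21.4955 → 21.9874 [stop]  node(7,1) S=111.8973 payoff=7.6027 vs cont=9.1820 → 9.1820 [wait]  node(7,2) S=128.4040 payoff=0.0000 vs cont=1.7896 → 1.7896 [wait]  node(7,3) S=147.3457 payoff=0.0000 vs cont=0.0000 → 0.0000 [wait]  node(7,4) S=169.0817 payoff=0.0000 vs cont=0.0000 → 0.0000 [wait]  node(7,5) S=194.0240 payoff=0.0000 vs cont=0.0000 → 0.0000 [wait]  node(7,6) S=222.6457 payoff=0.0000 vs cont=0.0000 → 0.0000 [wait]  node(7,7) S=255.4896 payoff=0.0000 vs cont=0.0000 → 0.0000 [wait]  ⇒ S*(7)=97.5126
t_6: node(6,0) S=104.4577 payoff=15.0423 vs cont=15.3571 → 15.3571 [wait]  node(6,1) S=119.8669 payoff=0.0000 vs cont=5.3689 → 5.3689 [wait]  node(6,2) S=137.5492 payoff=0.0000 vs cont=0.8683 → 0.8683 [wait]  node(6,3) S=157.8400 payoff=0.0000 vs cont=0.0000 → 0.0000 [wait]  node(6,4) S=181.1240 payoff=0.0000 vs cont=0.0000 → 0.0000 [wait]  node(6,5) S=207.8428 payoff=0.0000 vs cont=0.0000 → 0.0000 [wait]  node(6,6) S=238.5030 payoff=0.0000 vs cont=0.0000 → 0.0000 [wait]  ⇒ S*(6)=-
t_5: node(5,0) S=111.8973 payoff=7.6027 vs cont=10.1928 → 10.1928 [wait]  node(5,1) S=128.4040 payoff=0.0000 vs cont=3.0483 → 3.0483 [wait]  node(5,2) S=147.3457 payoff=0.0000 vs cont=0.4213 → 0.4213 [wait]  node(5,3) S=169.0817 payoff=0.0000 vs cont=0.0000 → 0.0000 [wait]  node(5,4) S=194.0240 payoff=0.0000 vs cont=0.0000 → 0.0000 [wait]  node(5,5) S=222.6457 payoff=0.0000 vs cont=0.0000 → 0.0000 [wait]  ⇒ S*(5)=-
t_4: node(4,0) S=119.8669 payoff=0.0000 vs cont=6.5021 → 6.5021 [wait]  node(4,1) S=137.5492 payoff=0.0000 vs cont=1.6941 → 1.6941 [wait]  node(4,2) S=157.8400 payoff=0.0000 vs cont=0.2044 → 0.2044 [wait]  node(4,3) S=181.1240 payoff=0.0000 vs cont=0.0000 → 0.0000 [wait]  node(4,4) S=207.8428 payoff=0.0000 vs cont=0.0000 → 0.0000 [wait]  ⇒ S*(4)=-
t_3: node(3,0) S=128.4040 payoff=0.0000 vs cont=4.0198 → 4.0198 [wait]  node(3,1) S=147.3457 payoff=0.0000 vs cont=0.9263 → 0.9263 [wait]  node(3,2) S=169.0817 payoff=0.0000 vs cont=0.0992 → 0.0992 [wait]  node(3,3) S=194.0240 payoff=0.0000 vs cont=0.0000 → 0.0000 [wait]  ⇒ S*(3)=-
t_2: node(2,0) S=137.5492 payoff=0.0000 vs cont=2.4234 → 2.4234 [wait]  node(2,1) S=157.8400 payoff=0.0000 vs cont=0.5001 → 0.5001 [wait]  node(2,2) S=181.1240 payoff=0.0000 vs cont=0.0481 → 0.0481 [wait]  ⇒ S*(2)=-
t_1: node(1,0) S=147.3457 payoff=0.0000 vs cont=1.4312 → 1.4312 [wait]  node(1,1) S=169.0817 payoff=0.0000 vs cont=0.2672 → 0.2672 [wait]  ⇒ S*(1)=-
t_0: node(0,0) S=157.8400 payoff=0.0000 vs cont=0.8308 → 0.8308 [wait]  ⇒ S*(0)=-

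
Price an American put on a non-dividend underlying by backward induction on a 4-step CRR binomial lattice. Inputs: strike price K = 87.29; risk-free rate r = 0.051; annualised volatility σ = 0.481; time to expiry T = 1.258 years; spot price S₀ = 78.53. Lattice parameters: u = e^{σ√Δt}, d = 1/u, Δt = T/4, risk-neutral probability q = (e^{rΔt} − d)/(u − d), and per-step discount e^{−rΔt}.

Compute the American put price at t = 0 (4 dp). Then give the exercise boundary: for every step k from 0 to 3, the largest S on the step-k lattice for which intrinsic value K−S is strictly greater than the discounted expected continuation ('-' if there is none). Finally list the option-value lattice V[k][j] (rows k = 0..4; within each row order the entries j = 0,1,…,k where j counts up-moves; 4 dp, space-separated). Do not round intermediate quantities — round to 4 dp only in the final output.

price = 20.0907
boundary = - - 45.7865 59.9634
tree:
20.0907
29.4889 9.8741
41.5035 16.5612 2.4502
52.3287 27.3266 4.6329 0.0000
60.5945 41.5035 8.7600 0.0000 0.0000

params: Δt=0.31450 u=1.30963 d=0.76357 q=0.46258 e^(-rΔt)=0.98409
t_4 payoffs: 60.5945 41.5035 8.7600 0.0000 0.0000
t_3: node(3,0) S=34.9613 payoff=52.3287 vs cont=50.9398 → 52.3287 [stop]  node(3,1) S=59.9634 payoff=27.3266 vs cont=25.9377 → 27.3266 [stop]  node(3,2) S=102.8454 payoff=0.0000 vs cont=4.6329 → 4.6329 [wait]  node(3,3) S=176.3939 payoff=0.0000 vs cont=0.0000 → 0.0000 [wait]  ⇒ S*(3)=59.9634
t_2: node(2,0) S=45.7865 payoff=41.5035 vs cont=40.1146 → 41.5035 [stop]  node(2,1) S=78.5300 payoff=8.7600 vs cont=16.5612 → 16.5612 [wait]  node(2,2) S=134.6896 payoff=0.0000 vs cont=2.4502 → 2.4502 [wait]  ⇒ S*(2)=45.7865
t_1: node(1,0) S=59.9634 payoff=27.3266 vs cont=29.4889 → 29.4889 [wait]  node(1,1) S=102.8454 payoff=0.0000 vs cont=9.8741 → 9.8741 [wait]  ⇒ S*(1)=-
t_0: node(0,0) S=78.5300 payoff=8.7600 vs cont=20.0907 → 20.0907 [wait]  ⇒ S*(0)=-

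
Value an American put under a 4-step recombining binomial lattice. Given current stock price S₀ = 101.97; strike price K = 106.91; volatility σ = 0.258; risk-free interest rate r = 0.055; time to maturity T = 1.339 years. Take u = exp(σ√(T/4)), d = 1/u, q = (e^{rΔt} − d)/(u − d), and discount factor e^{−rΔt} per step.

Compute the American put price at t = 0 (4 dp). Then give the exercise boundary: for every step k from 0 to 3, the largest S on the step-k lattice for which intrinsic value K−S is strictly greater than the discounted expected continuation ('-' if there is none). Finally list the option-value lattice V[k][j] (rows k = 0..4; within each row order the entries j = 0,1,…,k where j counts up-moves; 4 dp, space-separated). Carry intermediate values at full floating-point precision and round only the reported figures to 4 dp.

price = 11.9405
boundary = - - 75.6512 87.8303
tree:
11.9405
19.7823 5.2614
31.2588 10.0894 1.0754
41.7490 19.0797 2.3048 0.0000
50.7846 31.2588 4.9400 0.0000 0.0000

Δt=0.33475  u=1.16099  d=0.86133  q=0.52476  discount=0.98176
step 4 (expiry): payoffs max(K−S,0) = 50.7846 31.2588 4.9400 0.0000 0.0000
step 3: (k=3,j=0): S=65.1610, (K−S)⁺=41.7490, hold=39.7987 ⇒ V=41.7490 exercise | (k=3,j=1): S=87.8303, (K−S)⁺=19.0797, hold=17.1294 ⇒ V=19.0797 exercise | (k=3,j=2): S=118.3861, (K−S)⁺=0.0000, hold=2.3048 ⇒ V=2.3048 continue | (k=3,j=3): S=159.5722, (K−S)⁺=0.0000, hold=0.0000 ⇒ V=0.0000 continue  boundary S*=87.8303
step 2: (k=2,j=0): S=75.6512, (K−S)⁺=31.2588, hold=29.3084 ⇒ V=31.2588 exercise | (k=2,j=1): S=101.9700, (K−S)⁺=4.9400, hold=10.0894 ⇒ V=10.0894 continue | (k=2,j=2): S=137.4450, (K−S)⁺=0.0000, hold=1.0754 ⇒ V=1.0754 continue  boundary S*=75.6512
step 1: (k=1,j=0): S=87.8303, (K−S)⁺=19.0797, hold=19.7823 ⇒ V=19.7823 continue | (k=1,j=1): S=118.3861, (K−S)⁺=0.0000, hold=5.2614 ⇒ V=5.2614 continue  boundary S*=-
step 0: (k=0,j=0): S=101.9700, (K−S)⁺=4.9400, hold=11.9405 ⇒ V=11.9405 continue  boundary S*=-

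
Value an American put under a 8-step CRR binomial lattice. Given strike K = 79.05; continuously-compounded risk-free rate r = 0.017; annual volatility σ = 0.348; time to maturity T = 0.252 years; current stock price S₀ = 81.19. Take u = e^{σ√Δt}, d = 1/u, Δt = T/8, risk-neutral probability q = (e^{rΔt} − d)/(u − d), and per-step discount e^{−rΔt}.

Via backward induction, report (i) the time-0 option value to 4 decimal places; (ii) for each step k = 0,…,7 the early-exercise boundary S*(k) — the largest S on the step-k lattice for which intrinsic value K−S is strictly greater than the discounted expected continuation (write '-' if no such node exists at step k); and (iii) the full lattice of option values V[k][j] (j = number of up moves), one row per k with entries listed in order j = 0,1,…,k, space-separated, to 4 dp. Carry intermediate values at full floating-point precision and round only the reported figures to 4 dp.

price = 4.4846
boundary = - - - - - 59.6189 63.4173 67.4577
tree:
4.4846
6.4474 2.4376
8.9930 3.7933 1.0231
12.1121 5.7420 1.7602 0.2537
15.6767 8.3990 2.9706 0.4967 0.0000
19.4311 11.7689 4.8852 0.9724 0.0000 0.0000
23.0020 15.6327 7.7425 1.9035 0.0000 0.0000 0.0000
26.3590 19.4311 11.5923 3.7262 0.0000 0.0000 0.0000 0.0000
29.5149 23.0020 15.6327 7.2945 0.0000 0.0000 0.0000 0.0000 0.0000

Δt=0.03150, u=1.06371, d=0.94010, q=0.48890, disc=e^(-rΔt)=0.99946
k=8 terminal: V=max(K-S,0) → 29.5149 23.0020 15.6327 7.2945 0.0000 0.0000 0.0000 0.0000 0.0000
k=7: j=0 S=52.6910 intr=26.3590 cont=26.3167 V=26.3590[EX]; j=1 S=59.6189 intr=19.4311 cont=19.3888 V=19.4311[EX]; j=2 S=67.4577 intr=11.5923 cont=11.5500 V=11.5923[EX]; j=3 S=76.3271 intr=2.7229 cont=3.7262 V=3.7262[hold]; j=4 S=86.3627 intr=0.0000 cont=0.0000 V=0.0000[hold]; j=5 S=97.7178 intr=0.0000 cont=0.0000 V=0.0000[hold]; j=6 S=110.5659 intr=0.0000 cont=0.0000 V=0.0000[hold]; j=7 S=125.1032 intr=0.0000 cont=0.0000 V=0.0000[hold]  S*(7)=67.4577
k=6: j=0 S=56.0480 intr=23.0020 cont=22.9597 V=23.0020[EX]; j=1 S=63.4173 intr=15.6327 cont=15.5904 V=15.6327[EX]; j=2 S=71.7555 intr=7.2945 cont=7.7425 V=7.7425[hold]; j=3 S=81.1900 intr=0.0000 cont=1.9035 V=1.9035[hold]; j=4 S=91.8650 intr=0.0000 cont=0.0000 V=0.0000[hold]; j=5 S=103.9435 intr=0.0000 cont=0.0000 V=0.0000[hold]; j=6 S=117.6101 intr=0.0000 cont=0.0000 V=0.0000[hold]  S*(6)=63.4173
k=5: j=0 S=59.6189 intr=19.4311 cont=19.3888 V=19.4311[EX]; j=1 S=67.4577 intr=11.5923 cont=11.7689 V=11.7689[hold]; j=2 S=76.3271 intr=2.7229 cont=4.8852 V=4.8852[hold]; j=3 S=86.3627 intr=0.0000 cont=0.9724 V=0.9724[hold]; j=4 S=97.7178 intr=0.0000 cont=0.0000 V=0.0000[hold]; j=5 S=110.5659 intr=0.0000 cont=0.0000 V=0.0000[hold]  S*(5)=59.6189
k=4: j=0 S=63.4173 intr=15.6327 cont=15.6767 V=15.6767[hold]; j=1 S=71.7555 intr=7.2945 cont=8.3990 V=8.3990[hold]; j=2 S=81.1900 intr=0.0000 cont=2.9706 V=2.9706[hold]; j=3 S=91.8650 intr=0.0000 cont=0.4967 V=0.4967[hold]; j=4 S=103.9435 intr=0.0000 cont=0.0000 V=0.0000[hold]  S*(4)=-
k=3: j=0 S=67.4577 intr=11.5923 cont=12.1121 V=12.1121[hold]; j=1 S=76.3271 intr=2.7229 cont=5.7420 V=5.7420[hold]; j=2 S=86.3627 intr=0.0000 cont=1.7602 V=1.7602[hold]; j=3 S=97.7178 intr=0.0000 cont=0.2537 V=0.2537[hold]  S*(3)=-
k=2: j=0 S=71.7555 intr=7.2945 cont=8.9930 V=8.9930[hold]; j=1 S=81.1900 intr=0.0000 cont=3.7933 V=3.7933[hold]; j=2 S=91.8650 intr=0.0000 cont=1.0231 V=1.0231[hold]  S*(2)=-
k=1: j=0 S=76.3271 intr=2.7229 cont=6.4474 V=6.4474[hold]; j=1 S=86.3627 intr=0.0000 cont=2.4376 V=2.4376[hold]  S*(1)=-
k=0: j=0 S=81.1900 intr=0.0000 cont=4.4846 V=4.4846[hold]  S*(0)=-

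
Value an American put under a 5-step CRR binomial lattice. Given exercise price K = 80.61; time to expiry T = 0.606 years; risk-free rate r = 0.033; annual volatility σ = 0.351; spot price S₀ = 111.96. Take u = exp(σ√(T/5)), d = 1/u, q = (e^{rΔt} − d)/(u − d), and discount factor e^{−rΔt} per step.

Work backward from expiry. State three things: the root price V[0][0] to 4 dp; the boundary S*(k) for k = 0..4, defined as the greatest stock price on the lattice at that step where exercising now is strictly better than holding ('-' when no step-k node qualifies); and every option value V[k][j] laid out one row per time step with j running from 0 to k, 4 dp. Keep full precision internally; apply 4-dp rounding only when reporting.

price = 1.2218
boundary = - - - - 68.6730
tree:
1.2218
2.1902 0.2071
3.8947 0.4044 0.0000
6.8592 0.7897 0.0000 0.0000
11.9370 1.5420 0.0000 0.0000 0.0000
19.8361 3.0112 0.0000 0.0000 0.0000 0.0000

Δt=0.12120  u=1.12998  d=0.88497  q=0.48585  discount=0.99601
step 5 (expiry): payoffs max(K−S,0) = 19.8361 3.0112 0.0000 0.0000 0.0000 0.0000
step 4: (k=4,j=0): S=68.6730, (K−S)⁺=11.9370, hold=11.6152 ⇒ V=11.9370 exercise | (k=4,j=1): S=87.6848, (K−S)⁺=0.0000, hold=1.5420 ⇒ V=1.5420 continue | (k=4,j=2): S=111.9600, (K−S)⁺=0.0000, hold=0.0000 ⇒ V=0.0000 continue | (k=4,j=3): S=142.9557, (K−S)⁺=0.0000, hold=0.0000 ⇒ V=0.0000 continue | (k=4,j=4): S=182.5323, (K−S)⁺=0.0000, hold=0.0000 ⇒ V=0.0000 continue  boundary S*=68.6730
step 3: (k=3,j=0): S=77.5988, (K−S)⁺=3.0112, hold=6.8592 ⇒ V=6.8592 continue | (k=3,j=1): S=99.0817, (K−S)⁺=0.0000, hold=0.7897 ⇒ V=0.7897 continue | (k=3,j=2): S=126.5121, (K−S)⁺=0.0000, hold=0.0000 ⇒ V=0.0000 continue | (k=3,j=3): S=161.5365, (K−S)⁺=0.0000, hold=0.0000 ⇒ V=0.0000 continue  boundary S*=-
step 2: (k=2,j=0): S=87.6848, (K−S)⁺=0.0000, hold=3.8947 ⇒ V=3.8947 continue | (k=2,j=1): S=111.9600, (K−S)⁺=0.0000, hold=0.4044 ⇒ V=0.4044 continue | (k=2,j=2): S=142.9557, (K−S)⁺=0.0000, hold=0.0000 ⇒ V=0.0000 continue  boundary S*=-
step 1: (k=1,j=0): S=99.0817, (K−S)⁺=0.0000, hold=2.1902 ⇒ V=2.1902 continue | (k=1,j=1): S=126.5121, (K−S)⁺=0.0000, hold=0.2071 ⇒ V=0.2071 continue  boundary S*=-
step 0: (k=0,j=0): S=111.9600, (K−S)⁺=0.0000, hold=1.2218 ⇒ V=1.2218 continue  boundary S*=-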